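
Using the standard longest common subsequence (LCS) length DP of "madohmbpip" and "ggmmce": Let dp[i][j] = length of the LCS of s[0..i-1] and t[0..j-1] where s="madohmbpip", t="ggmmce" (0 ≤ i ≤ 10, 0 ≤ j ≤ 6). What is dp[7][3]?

   ''  g  g  m  m  c  e
''  0  0  0  0  0  0  0
 m  0  0  0  1  1  1  1
 a  0  0  0  1  1  1  1
 d  0  0  0  1  1  1  1
 o  0  0  0  1  1  1  1
 h  0  0  0  1  1  1  1
 m  0  0  0  1  2  2  2
 b  0  0  0  1  2  2  2
 p  0  0  0  1  2  2  2
 i  0  0  0  1  2  2  2
 p  0  0  0  1  2  2  2

1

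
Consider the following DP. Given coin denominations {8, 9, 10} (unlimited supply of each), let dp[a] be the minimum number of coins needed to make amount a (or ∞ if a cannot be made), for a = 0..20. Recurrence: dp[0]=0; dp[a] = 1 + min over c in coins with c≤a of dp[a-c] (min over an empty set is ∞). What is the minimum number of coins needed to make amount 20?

2

 a  0  1  2  3  4  5  6  7  8  9 10 11 12 13 14 15 16 17 18 19 20
dp  0  -  -  -  -  -  -  -  1  1  1  -  -  -  -  -  2  2  2  2  2
(- denotes ∞ / unreachable)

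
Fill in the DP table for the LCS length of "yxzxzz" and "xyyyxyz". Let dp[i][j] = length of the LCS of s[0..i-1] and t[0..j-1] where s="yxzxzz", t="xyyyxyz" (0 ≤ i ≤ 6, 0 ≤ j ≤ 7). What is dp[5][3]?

   ''  x  y  y  y  x  y  z
''  0  0  0  0  0  0  0  0
 y  0  0  1  1  1  1  1  1
 x  0  1  1  1  1  2  2  2
 z  0  1  1  1  1  2  2  3
 x  0  1  1  1  1  2  2  3
 z  0  1  1  1  1  2  2  3
 z  0  1  1  1  1  2  2  3

1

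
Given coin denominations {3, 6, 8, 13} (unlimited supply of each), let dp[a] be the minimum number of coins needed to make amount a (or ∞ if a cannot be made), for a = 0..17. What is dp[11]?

2

 a  0  1  2  3  4  5  6  7  8  9 10 11 12 13 14 15 16 17
dp  0  -  -  1  -  -  1  -  1  2  -  2  2  1  2  3  2  3
(- denotes ∞ / unreachable)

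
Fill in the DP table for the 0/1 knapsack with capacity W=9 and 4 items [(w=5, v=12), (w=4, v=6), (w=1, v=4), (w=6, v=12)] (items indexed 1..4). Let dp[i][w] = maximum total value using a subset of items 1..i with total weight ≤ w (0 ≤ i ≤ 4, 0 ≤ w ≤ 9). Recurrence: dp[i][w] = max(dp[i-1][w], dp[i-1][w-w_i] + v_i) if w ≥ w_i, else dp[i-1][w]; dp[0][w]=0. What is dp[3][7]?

16

i\w   0   1   2   3   4   5   6   7   8   9
  0   0   0   0   0   0   0   0   0   0   0
  1   0   0   0   0   0  12  12  12  12  12
  2   0   0   0   0   6  12  12  12  12  18
  3   0   4   4   4   6  12  16  16  16  18
  4   0   4   4   4   6  12  16  16  16  18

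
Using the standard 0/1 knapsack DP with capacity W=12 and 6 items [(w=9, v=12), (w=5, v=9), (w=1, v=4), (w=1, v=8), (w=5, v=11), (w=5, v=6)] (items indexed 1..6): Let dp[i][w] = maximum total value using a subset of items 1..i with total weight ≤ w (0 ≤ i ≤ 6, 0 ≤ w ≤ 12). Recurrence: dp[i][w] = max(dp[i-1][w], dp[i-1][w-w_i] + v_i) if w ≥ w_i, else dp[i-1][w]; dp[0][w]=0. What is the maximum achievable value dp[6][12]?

32

i\w   0   1   2   3   4   5   6   7   8   9  10  11  12
  0   0   0   0   0   0   0   0   0   0   0   0   0   0
  1   0   0   0   0   0   0   0   0   0  12  12  12  12
  2   0   0   0   0   0   9   9   9   9  12  12  12  12
  3   0   4   4   4   4   9  13  13  13  13  16  16  16
  4   0   8  12  12  12  12  17  21  21  21  21  24  24
  5   0   8  12  12  12  12  19  23  23  23  23  28  32
  6   0   8  12  12  12  12  19  23  23  23  23  28  32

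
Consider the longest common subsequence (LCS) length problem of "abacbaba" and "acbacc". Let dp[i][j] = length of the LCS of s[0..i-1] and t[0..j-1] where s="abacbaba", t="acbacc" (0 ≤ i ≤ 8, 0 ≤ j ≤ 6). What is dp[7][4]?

   ''  a  c  b  a  c  c
''  0  0  0  0  0  0  0
 a  0  1  1  1  1  1  1
 b  0  1  1  2  2  2  2
 a  0  1  1  2  3  3  3
 c  0  1  2  2  3  4  4
 b  0  1  2  3  3  4  4
 a  0  1  2  3  4  4  4
 b  0  1  2  3  4  4  4
 a  0  1  2  3  4  4  4

4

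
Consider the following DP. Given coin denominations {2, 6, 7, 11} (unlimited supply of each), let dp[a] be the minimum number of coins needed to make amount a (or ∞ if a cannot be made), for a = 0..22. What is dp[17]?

2

 a  0  1  2  3  4  5  6  7  8  9 10 11 12 13 14 15 16 17 18 19 20 21 22
dp  0  -  1  -  2  -  1  1  2  2  3  1  2  2  2  3  3  2  2  3  3  3  2
(- denotes ∞ / unreachable)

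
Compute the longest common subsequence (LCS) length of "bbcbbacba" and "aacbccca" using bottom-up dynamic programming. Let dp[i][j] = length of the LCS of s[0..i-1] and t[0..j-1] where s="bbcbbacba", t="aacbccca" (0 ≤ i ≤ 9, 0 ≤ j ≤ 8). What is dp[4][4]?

2

   ''  a  a  c  b  c  c  c  a
''  0  0  0  0  0  0  0  0  0
 b  0  0  0  0  1  1  1  1  1
 b  0  0  0  0  1  1  1  1  1
 c  0  0  0  1  1  2  2  2  2
 b  0  0  0  1  2  2  2  2  2
 b  0  0  0  1  2  2  2  2  2
 a  0  1  1  1  2  2  2  2  3
 c  0  1  1  2  2  3  3  3  3
 b  0  1  1  2  3  3  3  3  3
 a  0  1  2  2  3  3  3  3  4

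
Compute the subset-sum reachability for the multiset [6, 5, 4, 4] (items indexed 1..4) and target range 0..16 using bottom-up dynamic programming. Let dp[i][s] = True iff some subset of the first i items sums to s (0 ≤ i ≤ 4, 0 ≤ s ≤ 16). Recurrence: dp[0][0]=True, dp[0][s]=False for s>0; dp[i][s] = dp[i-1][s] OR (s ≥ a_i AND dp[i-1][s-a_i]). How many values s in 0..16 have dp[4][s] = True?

i\s   0   1   2   3   4   5   6   7   8   9  10  11  12  13  14  15  16
  0   T   F   F   F   F   F   F   F   F   F   F   F   F   F   F   F   F
  1   T   F   F   F   F   F   T   F   F   F   F   F   F   F   F   F   F
  2   T   F   F   F   F   T   T   F   F   F   F   T   F   F   F   F   F
  3   T   F   F   F   T   T   T   F   F   T   T   T   F   F   F   T   F
  4   T   F   F   F   T   T   T   F   T   T   T   T   F   T   T   T   F

11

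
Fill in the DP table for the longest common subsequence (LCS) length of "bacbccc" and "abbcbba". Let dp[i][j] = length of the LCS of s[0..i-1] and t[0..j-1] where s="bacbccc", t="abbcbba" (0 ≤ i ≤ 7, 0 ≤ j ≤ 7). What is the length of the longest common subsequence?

3

   ''  a  b  b  c  b  b  a
''  0  0  0  0  0  0  0  0
 b  0  0  1  1  1  1  1  1
 a  0  1  1  1  1  1  1  2
 c  0  1  1  1  2  2  2  2
 b  0  1  2  2  2  3  3  3
 c  0  1  2  2  3  3  3  3
 c  0  1  2  2  3  3  3  3
 c  0  1  2  2  3  3  3  3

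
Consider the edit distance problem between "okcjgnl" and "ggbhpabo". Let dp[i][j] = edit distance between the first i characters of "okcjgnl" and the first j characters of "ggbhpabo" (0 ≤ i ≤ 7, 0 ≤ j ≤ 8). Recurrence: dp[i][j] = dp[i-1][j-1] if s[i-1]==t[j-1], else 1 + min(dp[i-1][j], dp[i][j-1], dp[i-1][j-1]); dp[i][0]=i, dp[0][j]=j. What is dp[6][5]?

6

   ''  g  g  b  h  p  a  b  o
''  0  1  2  3  4  5  6  7  8
 o  1  1  2  3  4  5  6  7  7
 k  2  2  2  3  4  5  6  7  8
 c  3  3  3  3  4  5  6  7  8
 j  4  4  4  4  4  5  6  7  8
 g  5  4  4  5  5  5  6  7  8
 n  6  5  5  5  6  6  6  7  8
 l  7  6  6  6  6  7  7  7  8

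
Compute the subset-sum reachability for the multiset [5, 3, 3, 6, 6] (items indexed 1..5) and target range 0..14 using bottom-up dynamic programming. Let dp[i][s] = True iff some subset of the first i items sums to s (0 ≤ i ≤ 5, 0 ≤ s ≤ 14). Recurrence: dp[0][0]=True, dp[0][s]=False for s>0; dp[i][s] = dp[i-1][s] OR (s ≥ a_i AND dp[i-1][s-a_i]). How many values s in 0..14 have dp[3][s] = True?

i\s   0   1   2   3   4   5   6   7   8   9  10  11  12  13  14
  0   T   F   F   F   F   F   F   F   F   F   F   F   F   F   F
  1   T   F   F   F   F   T   F   F   F   F   F   F   F   F   F
  2   T   F   F   T   F   T   F   F   T   F   F   F   F   F   F
  3   T   F   F   T   F   T   T   F   T   F   F   T   F   F   F
  4   T   F   F   T   F   T   T   F   T   T   F   T   T   F   T
  5   T   F   F   T   F   T   T   F   T   T   F   T   T   F   T

6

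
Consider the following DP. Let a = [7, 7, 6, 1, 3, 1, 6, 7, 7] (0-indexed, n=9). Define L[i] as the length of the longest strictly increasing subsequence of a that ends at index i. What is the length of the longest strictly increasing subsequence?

   i    0    1    2    3    4    5    6    7    8
a[i]    7    7    6    1    3    1    6    7    7
L[i]    1    1    1    1    2    1    3    4    4

4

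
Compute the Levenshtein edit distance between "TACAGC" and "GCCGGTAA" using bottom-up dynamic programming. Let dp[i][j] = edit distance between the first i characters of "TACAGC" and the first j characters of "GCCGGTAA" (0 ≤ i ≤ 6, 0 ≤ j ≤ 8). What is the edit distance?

   ''  G  C  C  G  G  T  A  A
''  0  1  2  3  4  5  6  7  8
 T  1  1  2  3  4  5  5  6  7
 A  2  2  2  3  4  5  6  5  6
 C  3  3  2  2  3  4  5  6  6
 A  4  4  3  3  3  4  5  5  6
 G  5  4  4  4  3  3  4  5  6
 C  6  5  4  4  4  4  4  5  6

6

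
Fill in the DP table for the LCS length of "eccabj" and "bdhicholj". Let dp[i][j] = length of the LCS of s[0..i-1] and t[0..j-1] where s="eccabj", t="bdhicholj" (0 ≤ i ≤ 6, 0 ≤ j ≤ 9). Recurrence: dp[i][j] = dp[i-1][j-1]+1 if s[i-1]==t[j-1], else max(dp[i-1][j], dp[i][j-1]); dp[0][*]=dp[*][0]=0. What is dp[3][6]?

1

   ''  b  d  h  i  c  h  o  l  j
''  0  0  0  0  0  0  0  0  0  0
 e  0  0  0  0  0  0  0  0  0  0
 c  0  0  0  0  0  1  1  1  1  1
 c  0  0  0  0  0  1  1  1  1  1
 a  0  0  0  0  0  1  1  1  1  1
 b  0  1  1  1  1  1  1  1  1  1
 j  0  1  1  1  1  1  1  1  1  2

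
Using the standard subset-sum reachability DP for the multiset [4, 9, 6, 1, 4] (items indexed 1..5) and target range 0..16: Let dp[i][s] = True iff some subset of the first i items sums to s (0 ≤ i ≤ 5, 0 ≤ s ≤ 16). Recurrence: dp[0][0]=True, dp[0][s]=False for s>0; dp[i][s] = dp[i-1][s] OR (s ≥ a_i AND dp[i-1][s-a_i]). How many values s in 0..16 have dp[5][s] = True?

i\s   0   1   2   3   4   5   6   7   8   9  10  11  12  13  14  15  16
  0   T   F   F   F   F   F   F   F   F   F   F   F   F   F   F   F   F
  1   T   F   F   F   T   F   F   F   F   F   F   F   F   F   F   F   F
  2   T   F   F   F   T   F   F   F   F   T   F   F   F   T   F   F   F
  3   T   F   F   F   T   F   T   F   F   T   T   F   F   T   F   T   F
  4   T   T   F   F   T   T   T   T   F   T   T   T   F   T   T   T   T
  5   T   T   F   F   T   T   T   T   T   T   T   T   F   T   T   T   T

14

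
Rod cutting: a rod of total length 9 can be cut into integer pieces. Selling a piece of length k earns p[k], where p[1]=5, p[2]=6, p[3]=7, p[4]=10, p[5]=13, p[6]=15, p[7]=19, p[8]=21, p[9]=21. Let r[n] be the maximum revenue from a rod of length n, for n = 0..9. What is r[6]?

30

   n    0    1    2    3    4    5    6    7    8    9
r[n]    0    5   10   15   20   25   30   35   40   45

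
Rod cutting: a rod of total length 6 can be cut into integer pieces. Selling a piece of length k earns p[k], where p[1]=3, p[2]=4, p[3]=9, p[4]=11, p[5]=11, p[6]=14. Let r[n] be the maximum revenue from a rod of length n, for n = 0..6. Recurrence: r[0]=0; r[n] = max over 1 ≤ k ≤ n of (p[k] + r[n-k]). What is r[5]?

   n    0    1    2    3    4    5    6
r[n]    0    3    6    9   12   15   18

15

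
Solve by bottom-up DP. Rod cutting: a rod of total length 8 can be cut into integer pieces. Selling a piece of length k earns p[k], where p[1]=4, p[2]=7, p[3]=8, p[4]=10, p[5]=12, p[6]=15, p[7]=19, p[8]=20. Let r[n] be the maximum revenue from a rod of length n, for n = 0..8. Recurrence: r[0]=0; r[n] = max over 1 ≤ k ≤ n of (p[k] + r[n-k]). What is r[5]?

   n    0    1    2    3    4    5    6    7    8
r[n]    0    4    8   12   16   20   24   28   32

20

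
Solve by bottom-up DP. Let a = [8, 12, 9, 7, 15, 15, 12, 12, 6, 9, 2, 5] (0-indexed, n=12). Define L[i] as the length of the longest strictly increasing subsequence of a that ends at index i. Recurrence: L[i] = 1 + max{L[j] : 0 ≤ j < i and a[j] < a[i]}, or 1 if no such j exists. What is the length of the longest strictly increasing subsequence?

   i    0    1    2    3    4    5    6    7    8    9   10   11
a[i]    8   12    9    7   15   15   12   12    6    9    2    5
L[i]    1    2    2    1    3    3    3    3    1    2    1    2

3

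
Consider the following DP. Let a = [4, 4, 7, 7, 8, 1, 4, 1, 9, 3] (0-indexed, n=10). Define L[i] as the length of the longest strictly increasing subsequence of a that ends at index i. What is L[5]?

   i    0    1    2    3    4    5    6    7    8    9
a[i]    4    4    7    7    8    1    4    1    9    3
L[i]    1    1    2    2    3    1    2    1    4    2

1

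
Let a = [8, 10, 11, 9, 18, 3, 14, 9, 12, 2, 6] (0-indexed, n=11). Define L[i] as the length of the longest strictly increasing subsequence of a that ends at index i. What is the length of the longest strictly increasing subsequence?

4

   i    0    1    2    3    4    5    6    7    8    9   10
a[i]    8   10   11    9   18    3   14    9   12    2    6
L[i]    1    2    3    2    4    1    4    2    4    1    2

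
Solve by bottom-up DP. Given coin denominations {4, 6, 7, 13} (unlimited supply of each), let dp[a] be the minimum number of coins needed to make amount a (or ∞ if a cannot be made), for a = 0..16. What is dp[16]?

3

 a  0  1  2  3  4  5  6  7  8  9 10 11 12 13 14 15 16
dp  0  -  -  -  1  -  1  1  2  -  2  2  2  1  2  3  3
(- denotes ∞ / unreachable)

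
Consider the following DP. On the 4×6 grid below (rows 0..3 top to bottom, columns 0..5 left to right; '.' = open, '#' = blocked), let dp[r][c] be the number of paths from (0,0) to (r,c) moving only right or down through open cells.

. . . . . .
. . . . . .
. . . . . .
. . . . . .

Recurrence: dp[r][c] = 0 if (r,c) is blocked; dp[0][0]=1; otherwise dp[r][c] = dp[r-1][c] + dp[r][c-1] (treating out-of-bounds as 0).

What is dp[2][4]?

r\c   0   1   2   3   4   5
  0   1   1   1   1   1   1
  1   1   2   3   4   5   6
  2   1   3   6  10  15  21
  3   1   4  10  20  35  56

15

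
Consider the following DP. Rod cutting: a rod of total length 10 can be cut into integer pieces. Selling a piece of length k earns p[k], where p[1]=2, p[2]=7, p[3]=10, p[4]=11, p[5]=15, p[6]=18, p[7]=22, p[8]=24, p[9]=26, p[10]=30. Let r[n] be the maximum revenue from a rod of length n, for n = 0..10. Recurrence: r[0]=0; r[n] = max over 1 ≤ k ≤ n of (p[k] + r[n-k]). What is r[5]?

   n    0    1    2    3    4    5    6    7    8    9   10
r[n]    0    2    7   10   14   17   21   24   28   31   35

17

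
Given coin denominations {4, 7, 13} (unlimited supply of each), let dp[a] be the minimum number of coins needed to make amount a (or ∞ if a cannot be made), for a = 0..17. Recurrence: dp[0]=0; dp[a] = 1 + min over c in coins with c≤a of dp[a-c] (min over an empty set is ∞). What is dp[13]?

1

 a  0  1  2  3  4  5  6  7  8  9 10 11 12 13 14 15 16 17
dp  0  -  -  -  1  -  -  1  2  -  -  2  3  1  2  3  4  2
(- denotes ∞ / unreachable)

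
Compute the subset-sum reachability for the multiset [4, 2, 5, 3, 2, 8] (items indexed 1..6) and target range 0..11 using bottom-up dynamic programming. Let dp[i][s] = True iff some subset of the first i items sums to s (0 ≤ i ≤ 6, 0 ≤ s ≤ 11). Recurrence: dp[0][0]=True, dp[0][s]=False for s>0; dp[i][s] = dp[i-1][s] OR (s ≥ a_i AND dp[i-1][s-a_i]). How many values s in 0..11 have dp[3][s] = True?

i\s   0   1   2   3   4   5   6   7   8   9  10  11
  0   T   F   F   F   F   F   F   F   F   F   F   F
  1   T   F   F   F   T   F   F   F   F   F   F   F
  2   T   F   T   F   T   F   T   F   F   F   F   F
  3   T   F   T   F   T   T   T   T   F   T   F   T
  4   T   F   T   T   T   T   T   T   T   T   T   T
  5   T   F   T   T   T   T   T   T   T   T   T   T
  6   T   F   T   T   T   T   T   T   T   T   T   T

8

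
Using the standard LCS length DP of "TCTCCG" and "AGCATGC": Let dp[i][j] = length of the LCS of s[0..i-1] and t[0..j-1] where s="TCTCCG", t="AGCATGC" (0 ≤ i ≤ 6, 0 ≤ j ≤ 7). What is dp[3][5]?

2

   ''  A  G  C  A  T  G  C
''  0  0  0  0  0  0  0  0
 T  0  0  0  0  0  1  1  1
 C  0  0  0  1  1  1  1  2
 T  0  0  0  1  1  2  2  2
 C  0  0  0  1  1  2  2  3
 C  0  0  0  1  1  2  2  3
 G  0  0  1  1  1  2  3  3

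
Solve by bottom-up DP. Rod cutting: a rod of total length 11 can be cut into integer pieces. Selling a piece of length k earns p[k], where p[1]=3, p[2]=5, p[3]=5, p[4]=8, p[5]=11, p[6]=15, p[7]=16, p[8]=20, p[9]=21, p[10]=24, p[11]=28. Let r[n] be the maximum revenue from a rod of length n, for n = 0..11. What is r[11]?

33

   n    0    1    2    3    4    5    6    7    8    9   10   11
r[n]    0    3    6    9   12   15   18   21   24   27   30   33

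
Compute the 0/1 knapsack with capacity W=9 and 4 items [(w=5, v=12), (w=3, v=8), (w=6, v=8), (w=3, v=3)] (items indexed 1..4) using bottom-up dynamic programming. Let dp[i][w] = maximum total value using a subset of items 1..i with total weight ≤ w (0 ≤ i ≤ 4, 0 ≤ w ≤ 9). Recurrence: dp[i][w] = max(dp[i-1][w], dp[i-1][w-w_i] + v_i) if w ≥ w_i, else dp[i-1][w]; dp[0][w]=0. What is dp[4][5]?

i\w   0   1   2   3   4   5   6   7   8   9
  0   0   0   0   0   0   0   0   0   0   0
  1   0   0   0   0   0  12  12  12  12  12
  2   0   0   0   8   8  12  12  12  20  20
  3   0   0   0   8   8  12  12  12  20  20
  4   0   0   0   8   8  12  12  12  20  20

12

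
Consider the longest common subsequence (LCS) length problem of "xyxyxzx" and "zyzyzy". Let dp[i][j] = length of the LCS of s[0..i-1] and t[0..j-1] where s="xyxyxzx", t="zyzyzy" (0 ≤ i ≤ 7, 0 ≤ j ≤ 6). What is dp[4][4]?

   ''  z  y  z  y  z  y
''  0  0  0  0  0  0  0
 x  0  0  0  0  0  0  0
 y  0  0  1  1  1  1  1
 x  0  0  1  1  1  1  1
 y  0  0  1  1  2  2  2
 x  0  0  1  1  2  2  2
 z  0  1  1  2  2  3  3
 x  0  1  1  2  2  3  3

2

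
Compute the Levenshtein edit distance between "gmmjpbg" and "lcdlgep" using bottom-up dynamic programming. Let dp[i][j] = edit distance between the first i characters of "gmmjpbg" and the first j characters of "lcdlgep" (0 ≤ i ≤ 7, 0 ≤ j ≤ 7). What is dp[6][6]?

   ''  l  c  d  l  g  e  p
''  0  1  2  3  4  5  6  7
 g  1  1  2  3  4  4  5  6
 m  2  2  2  3  4  5  5  6
 m  3  3  3  3  4  5  6  6
 j  4  4  4  4  4  5  6  7
 p  5  5  5  5  5  5  6  6
 b  6  6  6  6  6  6  6  7
 g  7  7  7  7  7  6  7  7

6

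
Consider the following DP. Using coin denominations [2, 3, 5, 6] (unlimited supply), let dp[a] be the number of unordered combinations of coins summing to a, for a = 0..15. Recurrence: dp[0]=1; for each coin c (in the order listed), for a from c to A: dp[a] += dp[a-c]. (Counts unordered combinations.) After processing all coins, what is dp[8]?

4

after  coin     0     1     2     3     4     5     6     7     8     9    10    11    12    13    14    15
          2     1     0     1     0     1     0     1     0     1     0     1     0     1     0     1     0
          3     1     0     1     1     1     1     2     1     2     2     2     2     3     2     3     3
          5     1     0     1     1     1     2     2     2     3     3     4     4     5     5     6     7
          6     1     0     1     1     1     2     3     2     4     4     5     6     8     7    10    11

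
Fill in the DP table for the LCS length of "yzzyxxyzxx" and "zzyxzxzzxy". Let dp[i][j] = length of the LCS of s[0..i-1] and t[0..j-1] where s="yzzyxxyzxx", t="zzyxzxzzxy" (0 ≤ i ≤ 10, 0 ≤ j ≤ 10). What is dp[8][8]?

6

   ''  z  z  y  x  z  x  z  z  x  y
''  0  0  0  0  0  0  0  0  0  0  0
 y  0  0  0  1  1  1  1  1  1  1  1
 z  0  1  1  1  1  2  2  2  2  2  2
 z  0  1  2  2  2  2  2  3  3  3  3
 y  0  1  2  3  3  3  3  3  3  3  4
 x  0  1  2  3  4  4  4  4  4  4  4
 x  0  1  2  3  4  4  5  5  5  5  5
 y  0  1  2  3  4  4  5  5  5  5  6
 z  0  1  2  3  4  5  5  6  6  6  6
 x  0  1  2  3  4  5  6  6  6  7  7
 x  0  1  2  3  4  5  6  6  6  7  7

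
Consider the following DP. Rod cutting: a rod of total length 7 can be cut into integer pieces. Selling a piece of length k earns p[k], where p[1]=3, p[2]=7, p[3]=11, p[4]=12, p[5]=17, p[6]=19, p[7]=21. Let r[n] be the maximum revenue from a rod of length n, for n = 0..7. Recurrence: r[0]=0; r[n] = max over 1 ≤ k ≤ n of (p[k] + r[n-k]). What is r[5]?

   n    0    1    2    3    4    5    6    7
r[n]    0    3    7   11   14   18   22   25

18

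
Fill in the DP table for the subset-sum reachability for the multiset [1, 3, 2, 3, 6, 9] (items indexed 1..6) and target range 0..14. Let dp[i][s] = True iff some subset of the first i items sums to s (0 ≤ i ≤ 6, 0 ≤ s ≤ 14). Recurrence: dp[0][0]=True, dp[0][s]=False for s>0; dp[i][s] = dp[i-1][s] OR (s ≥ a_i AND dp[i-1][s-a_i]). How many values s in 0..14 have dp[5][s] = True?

15

i\s   0   1   2   3   4   5   6   7   8   9  10  11  12  13  14
  0   T   F   F   F   F   F   F   F   F   F   F   F   F   F   F
  1   T   T   F   F   F   F   F   F   F   F   F   F   F   F   F
  2   T   T   F   T   T   F   F   F   F   F   F   F   F   F   F
  3   T   T   T   T   T   T   T   F   F   F   F   F   F   F   F
  4   T   T   T   T   T   T   T   T   T   T   F   F   F   F   F
  5   T   T   T   T   T   T   T   T   T   T   T   T   T   T   T
  6   T   T   T   T   T   T   T   T   T   T   T   T   T   T   T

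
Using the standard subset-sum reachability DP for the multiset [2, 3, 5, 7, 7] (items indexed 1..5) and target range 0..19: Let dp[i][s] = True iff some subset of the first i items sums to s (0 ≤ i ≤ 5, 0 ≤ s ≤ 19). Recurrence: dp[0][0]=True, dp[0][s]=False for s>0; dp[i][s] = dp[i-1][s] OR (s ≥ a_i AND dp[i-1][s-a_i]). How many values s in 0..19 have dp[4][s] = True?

12

i\s   0   1   2   3   4   5   6   7   8   9  10  11  12  13  14  15  16  17  18  19
  0   T   F   F   F   F   F   F   F   F   F   F   F   F   F   F   F   F   F   F   F
  1   T   F   T   F   F   F   F   F   F   F   F   F   F   F   F   F   F   F   F   F
  2   T   F   T   T   F   T   F   F   F   F   F   F   F   F   F   F   F   F   F   F
  3   T   F   T   T   F   T   F   T   T   F   T   F   F   F   F   F   F   F   F   F
  4   T   F   T   T   F   T   F   T   T   T   T   F   T   F   T   T   F   T   F   F
  5   T   F   T   T   F   T   F   T   T   T   T   F   T   F   T   T   T   T   F   T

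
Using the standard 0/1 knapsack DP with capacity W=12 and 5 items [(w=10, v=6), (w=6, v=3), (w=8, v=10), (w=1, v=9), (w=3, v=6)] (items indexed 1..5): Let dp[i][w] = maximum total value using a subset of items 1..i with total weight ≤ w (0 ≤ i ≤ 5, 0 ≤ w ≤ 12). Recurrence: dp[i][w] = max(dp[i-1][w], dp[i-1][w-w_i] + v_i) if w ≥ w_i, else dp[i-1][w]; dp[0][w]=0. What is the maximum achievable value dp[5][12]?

25

i\w   0   1   2   3   4   5   6   7   8   9  10  11  12
  0   0   0   0   0   0   0   0   0   0   0   0   0   0
  1   0   0   0   0   0   0   0   0   0   0   6   6   6
  2   0   0   0   0   0   0   3   3   3   3   6   6   6
  3   0   0   0   0   0   0   3   3  10  10  10  10  10
  4   0   9   9   9   9   9   9  12  12  19  19  19  19
  5   0   9   9   9  15  15  15  15  15  19  19  19  25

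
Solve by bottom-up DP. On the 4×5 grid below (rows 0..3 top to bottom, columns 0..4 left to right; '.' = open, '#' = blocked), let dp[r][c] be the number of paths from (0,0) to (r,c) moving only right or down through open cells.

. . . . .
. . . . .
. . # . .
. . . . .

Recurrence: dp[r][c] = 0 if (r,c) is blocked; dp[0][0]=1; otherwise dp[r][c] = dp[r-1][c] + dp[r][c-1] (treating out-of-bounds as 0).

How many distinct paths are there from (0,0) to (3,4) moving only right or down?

r\c   0   1   2   3   4
  0   1   1   1   1   1
  1   1   2   3   4   5
  2   1   3   0   4   9
  3   1   4   4   8  17

17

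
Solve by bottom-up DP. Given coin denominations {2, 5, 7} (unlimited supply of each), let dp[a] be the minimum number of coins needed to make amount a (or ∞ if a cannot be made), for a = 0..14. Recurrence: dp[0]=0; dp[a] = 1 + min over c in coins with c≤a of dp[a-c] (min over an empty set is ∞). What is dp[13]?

 a  0  1  2  3  4  5  6  7  8  9 10 11 12 13 14
dp  0  -  1  -  2  1  3  1  4  2  2  3  2  4  2
(- denotes ∞ / unreachable)

4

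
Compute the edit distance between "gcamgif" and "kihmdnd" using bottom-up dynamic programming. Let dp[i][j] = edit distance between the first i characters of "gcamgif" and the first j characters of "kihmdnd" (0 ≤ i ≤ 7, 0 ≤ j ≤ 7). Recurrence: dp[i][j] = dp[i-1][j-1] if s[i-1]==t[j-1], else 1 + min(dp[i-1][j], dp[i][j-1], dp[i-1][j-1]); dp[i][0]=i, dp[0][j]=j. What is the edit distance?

   ''  k  i  h  m  d  n  d
''  0  1  2  3  4  5  6  7
 g  1  1  2  3  4  5  6  7
 c  2  2  2  3  4  5  6  7
 a  3  3  3  3  4  5  6  7
 m  4  4  4  4  3  4  5  6
 g  5  5  5  5  4  4  5  6
 i  6  6  5  6  5  5  5  6
 f  7  7  6  6  6  6  6  6

6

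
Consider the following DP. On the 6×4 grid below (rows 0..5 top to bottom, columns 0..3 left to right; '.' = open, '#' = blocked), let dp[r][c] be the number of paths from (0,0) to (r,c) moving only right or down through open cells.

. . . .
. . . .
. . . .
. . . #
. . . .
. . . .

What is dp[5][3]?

36

r\c   0   1   2   3
  0   1   1   1   1
  1   1   2   3   4
  2   1   3   6  10
  3   1   4  10   0
  4   1   5  15  15
  5   1   6  21  36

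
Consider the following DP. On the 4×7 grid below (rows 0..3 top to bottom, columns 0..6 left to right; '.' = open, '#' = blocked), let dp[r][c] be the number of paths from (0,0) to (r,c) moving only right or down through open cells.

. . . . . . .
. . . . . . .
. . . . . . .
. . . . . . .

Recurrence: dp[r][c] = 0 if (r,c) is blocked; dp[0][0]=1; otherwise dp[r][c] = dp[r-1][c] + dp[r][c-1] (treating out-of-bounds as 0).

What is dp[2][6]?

r\c   0   1   2   3   4   5   6
  0   1   1   1   1   1   1   1
  1   1   2   3   4   5   6   7
  2   1   3   6  10  15  21  28
  3   1   4  10  20  35  56  84

28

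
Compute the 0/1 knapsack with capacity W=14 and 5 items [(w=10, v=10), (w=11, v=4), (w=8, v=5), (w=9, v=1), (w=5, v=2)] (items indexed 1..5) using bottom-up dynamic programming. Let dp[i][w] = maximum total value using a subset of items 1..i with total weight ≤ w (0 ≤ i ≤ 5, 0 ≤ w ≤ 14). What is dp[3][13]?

10

i\w   0   1   2   3   4   5   6   7   8   9  10  11  12  13  14
  0   0   0   0   0   0   0   0   0   0   0   0   0   0   0   0
  1   0   0   0   0   0   0   0   0   0   0  10  10  10  10  10
  2   0   0   0   0   0   0   0   0   0   0  10  10  10  10  10
  3   0   0   0   0   0   0   0   0   5   5  10  10  10  10  10
  4   0   0   0   0   0   0   0   0   5   5  10  10  10  10  10
  5   0   0   0   0   0   2   2   2   5   5  10  10  10  10  10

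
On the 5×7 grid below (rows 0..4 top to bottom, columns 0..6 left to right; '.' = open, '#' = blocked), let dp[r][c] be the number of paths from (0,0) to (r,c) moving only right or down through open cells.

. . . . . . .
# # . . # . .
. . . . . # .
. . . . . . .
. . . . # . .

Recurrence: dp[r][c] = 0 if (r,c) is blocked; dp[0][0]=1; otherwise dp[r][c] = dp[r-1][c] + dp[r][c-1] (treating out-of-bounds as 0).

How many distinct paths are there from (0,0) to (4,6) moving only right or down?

r\c   0   1   2   3   4   5   6
  0   1   1   1   1   1   1   1
  1   0   0   1   2   0   1   2
  2   0   0   1   3   3   0   2
  3   0   0   1   4   7   7   9
  4   0   0   1   5   0   7  16

16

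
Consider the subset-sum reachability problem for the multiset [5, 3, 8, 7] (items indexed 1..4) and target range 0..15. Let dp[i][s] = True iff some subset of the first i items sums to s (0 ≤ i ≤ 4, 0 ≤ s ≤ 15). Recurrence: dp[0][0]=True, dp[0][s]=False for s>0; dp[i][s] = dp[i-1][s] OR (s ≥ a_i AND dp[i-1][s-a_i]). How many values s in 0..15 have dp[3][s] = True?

6

i\s   0   1   2   3   4   5   6   7   8   9  10  11  12  13  14  15
  0   T   F   F   F   F   F   F   F   F   F   F   F   F   F   F   F
  1   T   F   F   F   F   T   F   F   F   F   F   F   F   F   F   F
  2   T   F   F   T   F   T   F   F   T   F   F   F   F   F   F   F
  3   T   F   F   T   F   T   F   F   T   F   F   T   F   T   F   F
  4   T   F   F   T   F   T   F   T   T   F   T   T   T   T   F   T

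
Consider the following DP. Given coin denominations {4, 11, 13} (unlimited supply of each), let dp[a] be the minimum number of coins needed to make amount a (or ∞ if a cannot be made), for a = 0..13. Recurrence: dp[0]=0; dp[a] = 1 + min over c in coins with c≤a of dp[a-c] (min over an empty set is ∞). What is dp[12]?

3

 a  0  1  2  3  4  5  6  7  8  9 10 11 12 13
dp  0  -  -  -  1  -  -  -  2  -  -  1  3  1
(- denotes ∞ / unreachable)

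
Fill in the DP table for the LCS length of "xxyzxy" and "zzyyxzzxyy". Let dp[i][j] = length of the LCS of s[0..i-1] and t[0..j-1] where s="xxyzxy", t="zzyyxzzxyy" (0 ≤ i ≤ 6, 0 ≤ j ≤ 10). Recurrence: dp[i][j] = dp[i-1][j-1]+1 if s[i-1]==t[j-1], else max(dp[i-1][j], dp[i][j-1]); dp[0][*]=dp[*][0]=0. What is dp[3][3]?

   ''  z  z  y  y  x  z  z  x  y  y
''  0  0  0  0  0  0  0  0  0  0  0
 x  0  0  0  0  0  1  1  1  1  1  1
 x  0  0  0  0  0  1  1  1  2  2  2
 y  0  0  0  1  1  1  1  1  2  3  3
 z  0  1  1  1  1  1  2  2  2  3  3
 x  0  1  1  1  1  2  2  2  3  3  3
 y  0  1  1  2  2  2  2  2  3  4  4

1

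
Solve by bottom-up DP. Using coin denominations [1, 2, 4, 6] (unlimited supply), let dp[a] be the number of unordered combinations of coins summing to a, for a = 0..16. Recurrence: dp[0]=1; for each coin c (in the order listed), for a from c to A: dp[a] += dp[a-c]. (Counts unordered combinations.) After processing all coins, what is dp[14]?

31

after  coin     0     1     2     3     4     5     6     7     8     9    10    11    12    13    14    15    16
          1     1     1     1     1     1     1     1     1     1     1     1     1     1     1     1     1     1
          2     1     1     2     2     3     3     4     4     5     5     6     6     7     7     8     8     9
          4     1     1     2     2     4     4     6     6     9     9    12    12    16    16    20    20    25
          6     1     1     2     2     4     4     7     7    11    11    16    16    23    23    31    31    41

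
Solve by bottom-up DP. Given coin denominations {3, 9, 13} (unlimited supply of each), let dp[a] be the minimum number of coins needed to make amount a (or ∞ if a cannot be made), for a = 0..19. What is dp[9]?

1

 a  0  1  2  3  4  5  6  7  8  9 10 11 12 13 14 15 16 17 18 19
dp  0  -  -  1  -  -  2  -  -  1  -  -  2  1  -  3  2  -  2  3
(- denotes ∞ / unreachable)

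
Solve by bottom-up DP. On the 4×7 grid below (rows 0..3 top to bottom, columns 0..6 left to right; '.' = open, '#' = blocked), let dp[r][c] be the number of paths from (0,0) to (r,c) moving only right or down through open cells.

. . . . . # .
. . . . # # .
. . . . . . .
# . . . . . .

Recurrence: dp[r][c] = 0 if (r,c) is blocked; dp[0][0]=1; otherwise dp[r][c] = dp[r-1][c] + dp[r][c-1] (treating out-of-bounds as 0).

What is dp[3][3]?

19

r\c   0   1   2   3   4   5   6
  0   1   1   1   1   1   0   0
  1   1   2   3   4   0   0   0
  2   1   3   6  10  10  10  10
  3   0   3   9  19  29  39  49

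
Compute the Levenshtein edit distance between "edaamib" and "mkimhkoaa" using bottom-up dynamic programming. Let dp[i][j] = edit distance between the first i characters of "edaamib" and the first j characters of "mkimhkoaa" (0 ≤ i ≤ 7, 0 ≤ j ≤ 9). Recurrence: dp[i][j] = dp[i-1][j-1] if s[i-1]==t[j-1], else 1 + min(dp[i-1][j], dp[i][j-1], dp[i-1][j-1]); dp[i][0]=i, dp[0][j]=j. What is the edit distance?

9

   ''  m  k  i  m  h  k  o  a  a
''  0  1  2  3  4  5  6  7  8  9
 e  1  1  2  3  4  5  6  7  8  9
 d  2  2  2  3  4  5  6  7  8  9
 a  3  3  3  3  4  5  6  7  7  8
 a  4  4  4  4  4  5  6  7  7  7
 m  5  4  5  5  4  5  6  7  8  8
 i  6  5  5  5  5  5  6  7  8  9
 b  7  6  6  6  6  6  6  7  8  9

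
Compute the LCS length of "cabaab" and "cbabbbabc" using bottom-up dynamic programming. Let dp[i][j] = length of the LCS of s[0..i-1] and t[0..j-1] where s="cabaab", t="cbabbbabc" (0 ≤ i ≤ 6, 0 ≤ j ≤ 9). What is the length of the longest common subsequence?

5

   ''  c  b  a  b  b  b  a  b  c
''  0  0  0  0  0  0  0  0  0  0
 c  0  1  1  1  1  1  1  1  1  1
 a  0  1  1  2  2  2  2  2  2  2
 b  0  1  2  2  3  3  3  3  3  3
 a  0  1  2  3  3  3  3  4  4  4
 a  0  1  2  3  3  3  3  4  4  4
 b  0  1  2  3  4  4  4  4  5  5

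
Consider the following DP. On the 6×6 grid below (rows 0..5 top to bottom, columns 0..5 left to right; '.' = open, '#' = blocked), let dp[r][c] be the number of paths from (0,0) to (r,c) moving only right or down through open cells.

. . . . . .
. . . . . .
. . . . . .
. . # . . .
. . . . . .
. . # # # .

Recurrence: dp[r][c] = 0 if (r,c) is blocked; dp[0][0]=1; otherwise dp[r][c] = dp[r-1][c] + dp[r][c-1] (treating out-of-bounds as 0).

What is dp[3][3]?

10

r\c   0   1   2   3   4   5
  0   1   1   1   1   1   1
  1   1   2   3   4   5   6
  2   1   3   6  10  15  21
  3   1   4   0  10  25  46
  4   1   5   5  15  40  86
  5   1   6   0   0   0  86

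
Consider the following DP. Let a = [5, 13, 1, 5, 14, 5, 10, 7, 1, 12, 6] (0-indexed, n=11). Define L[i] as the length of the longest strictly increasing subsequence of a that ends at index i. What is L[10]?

   i    0    1    2    3    4    5    6    7    8    9   10
a[i]    5   13    1    5   14    5   10    7    1   12    6
L[i]    1    2    1    2    3    2    3    3    1    4    3

3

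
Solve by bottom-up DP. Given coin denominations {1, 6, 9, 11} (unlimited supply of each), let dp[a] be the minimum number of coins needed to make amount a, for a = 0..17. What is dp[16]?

3

 a  0  1  2  3  4  5  6  7  8  9 10 11 12 13 14 15 16 17
dp  0  1  2  3  4  5  1  2  3  1  2  1  2  3  4  2  3  2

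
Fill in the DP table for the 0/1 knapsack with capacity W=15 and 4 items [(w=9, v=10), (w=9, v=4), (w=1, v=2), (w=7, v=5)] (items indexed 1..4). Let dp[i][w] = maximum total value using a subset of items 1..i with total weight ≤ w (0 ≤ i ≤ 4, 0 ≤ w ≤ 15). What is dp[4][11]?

i\w   0   1   2   3   4   5   6   7   8   9  10  11  12  13  14  15
  0   0   0   0   0   0   0   0   0   0   0   0   0   0   0   0   0
  1   0   0   0   0   0   0   0   0   0  10  10  10  10  10  10  10
  2   0   0   0   0   0   0   0   0   0  10  10  10  10  10  10  10
  3   0   2   2   2   2   2   2   2   2  10  12  12  12  12  12  12
  4   0   2   2   2   2   2   2   5   7  10  12  12  12  12  12  12

12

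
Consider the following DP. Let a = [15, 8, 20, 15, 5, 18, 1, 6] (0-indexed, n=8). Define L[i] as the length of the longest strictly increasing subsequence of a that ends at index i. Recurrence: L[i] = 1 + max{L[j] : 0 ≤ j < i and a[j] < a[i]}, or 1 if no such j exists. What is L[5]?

   i    0    1    2    3    4    5    6    7
a[i]   15    8   20   15    5   18    1    6
L[i]    1    1    2    2    1    3    1    2

3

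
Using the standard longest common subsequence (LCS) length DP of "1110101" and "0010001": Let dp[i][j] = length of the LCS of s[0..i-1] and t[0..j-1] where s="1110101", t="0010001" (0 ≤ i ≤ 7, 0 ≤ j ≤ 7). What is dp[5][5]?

2

   ''  0  0  1  0  0  0  1
''  0  0  0  0  0  0  0  0
 1  0  0  0  1  1  1  1  1
 1  0  0  0  1  1  1  1  2
 1  0  0  0  1  1  1  1  2
 0  0  1  1  1  2  2  2  2
 1  0  1  1  2  2  2  2  3
 0  0  1  2  2  3  3  3  3
 1  0  1  2  3  3  3  3  4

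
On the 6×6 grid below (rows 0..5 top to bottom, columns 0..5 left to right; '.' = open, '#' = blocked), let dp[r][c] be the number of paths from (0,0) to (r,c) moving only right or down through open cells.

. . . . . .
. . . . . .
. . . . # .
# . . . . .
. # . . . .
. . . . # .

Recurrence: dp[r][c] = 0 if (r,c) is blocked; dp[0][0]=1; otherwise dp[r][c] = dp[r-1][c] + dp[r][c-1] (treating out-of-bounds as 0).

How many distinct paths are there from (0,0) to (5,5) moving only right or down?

72

r\c   0   1   2   3   4   5
  0   1   1   1   1   1   1
  1   1   2   3   4   5   6
  2   1   3   6  10   0   6
  3   0   3   9  19  19  25
  4   0   0   9  28  47  72
  5   0   0   9  37   0  72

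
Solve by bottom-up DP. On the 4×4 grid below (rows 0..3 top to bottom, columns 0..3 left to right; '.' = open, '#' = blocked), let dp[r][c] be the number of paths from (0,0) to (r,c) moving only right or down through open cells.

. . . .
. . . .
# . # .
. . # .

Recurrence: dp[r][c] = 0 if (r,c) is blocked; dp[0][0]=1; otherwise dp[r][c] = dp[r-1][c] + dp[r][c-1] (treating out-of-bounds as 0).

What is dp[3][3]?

4

r\c   0   1   2   3
  0   1   1   1   1
  1   1   2   3   4
  2   0   2   0   4
  3   0   2   0   4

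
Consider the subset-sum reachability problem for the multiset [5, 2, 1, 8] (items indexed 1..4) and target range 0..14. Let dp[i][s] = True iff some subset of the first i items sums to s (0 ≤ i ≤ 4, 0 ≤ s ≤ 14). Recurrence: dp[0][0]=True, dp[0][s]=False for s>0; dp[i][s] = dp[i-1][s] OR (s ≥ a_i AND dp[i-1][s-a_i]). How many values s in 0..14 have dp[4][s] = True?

i\s   0   1   2   3   4   5   6   7   8   9  10  11  12  13  14
  0   T   F   F   F   F   F   F   F   F   F   F   F   F   F   F
  1   T   F   F   F   F   T   F   F   F   F   F   F   F   F   F
  2   T   F   T   F   F   T   F   T   F   F   F   F   F   F   F
  3   T   T   T   T   F   T   T   T   T   F   F   F   F   F   F
  4   T   T   T   T   F   T   T   T   T   T   T   T   F   T   T

13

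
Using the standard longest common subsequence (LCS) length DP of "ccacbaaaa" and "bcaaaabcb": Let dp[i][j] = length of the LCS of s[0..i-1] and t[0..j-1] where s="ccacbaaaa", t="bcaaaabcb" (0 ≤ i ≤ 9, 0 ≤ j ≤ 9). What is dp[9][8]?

   ''  b  c  a  a  a  a  b  c  b
''  0  0  0  0  0  0  0  0  0  0
 c  0  0  1  1  1  1  1  1  1  1
 c  0  0  1  1  1  1  1  1  2  2
 a  0  0  1  2  2  2  2  2  2  2
 c  0  0  1  2  2  2  2  2  3  3
 b  0  1  1  2  2  2  2  3  3  4
 a  0  1  1  2  3  3  3  3  3  4
 a  0  1  1  2  3  4  4  4  4  4
 a  0  1  1  2  3  4  5  5  5  5
 a  0  1  1  2  3  4  5  5  5  5

5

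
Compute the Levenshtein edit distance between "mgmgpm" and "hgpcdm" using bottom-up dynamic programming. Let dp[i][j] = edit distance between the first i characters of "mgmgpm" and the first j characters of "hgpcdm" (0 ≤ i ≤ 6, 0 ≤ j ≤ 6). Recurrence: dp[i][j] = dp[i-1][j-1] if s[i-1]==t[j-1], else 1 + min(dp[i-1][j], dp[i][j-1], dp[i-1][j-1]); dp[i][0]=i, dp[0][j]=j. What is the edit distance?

   ''  h  g  p  c  d  m
''  0  1  2  3  4  5  6
 m  1  1  2  3  4  5  5
 g  2  2  1  2  3  4  5
 m  3  3  2  2  3  4  4
 g  4  4  3  3  3  4  5
 p  5  5  4  3  4  4  5
 m  6  6  5  4  4  5  4

4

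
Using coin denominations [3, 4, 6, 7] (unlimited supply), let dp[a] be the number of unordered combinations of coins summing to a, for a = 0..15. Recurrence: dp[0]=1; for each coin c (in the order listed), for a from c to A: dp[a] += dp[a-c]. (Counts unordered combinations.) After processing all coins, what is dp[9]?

after  coin     0     1     2     3     4     5     6     7     8     9    10    11    12    13    14    15
          3     1     0     0     1     0     0     1     0     0     1     0     0     1     0     0     1
          4     1     0     0     1     1     0     1     1     1     1     1     1     2     1     1     2
          6     1     0     0     1     1     0     2     1     1     2     2     1     4     2     2     4
          7     1     0     0     1     1     0     2     2     1     2     3     2     4     4     4     5

2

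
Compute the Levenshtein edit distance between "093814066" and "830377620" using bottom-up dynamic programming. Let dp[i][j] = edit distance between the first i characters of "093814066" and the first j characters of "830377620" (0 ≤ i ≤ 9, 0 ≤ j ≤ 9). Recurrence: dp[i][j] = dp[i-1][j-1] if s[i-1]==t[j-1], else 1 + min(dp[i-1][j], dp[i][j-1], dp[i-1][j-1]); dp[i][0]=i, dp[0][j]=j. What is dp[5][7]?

   ''  8  3  0  3  7  7  6  2  0
''  0  1  2  3  4  5  6  7  8  9
 0  1  1  2  2  3  4  5  6  7  8
 9  2  2  2  3  3  4  5  6  7  8
 3  3  3  2  3  3  4  5  6  7  8
 8  4  3  3  3  4  4  5  6  7  8
 1  5  4  4  4  4  5  5  6  7  8
 4  6  5  5  5  5  5  6  6  7  8
 0  7  6  6  5  6  6  6  7  7  7
 6  8  7  7  6  6  7  7  6  7  8
 6  9  8  8  7  7  7  8  7  7  8

6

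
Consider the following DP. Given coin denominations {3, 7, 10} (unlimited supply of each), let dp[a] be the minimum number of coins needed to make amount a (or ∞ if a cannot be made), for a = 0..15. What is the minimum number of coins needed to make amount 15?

 a  0  1  2  3  4  5  6  7  8  9 10 11 12 13 14 15
dp  0  -  -  1  -  -  2  1  -  3  1  -  4  2  2  5
(- denotes ∞ / unreachable)

5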